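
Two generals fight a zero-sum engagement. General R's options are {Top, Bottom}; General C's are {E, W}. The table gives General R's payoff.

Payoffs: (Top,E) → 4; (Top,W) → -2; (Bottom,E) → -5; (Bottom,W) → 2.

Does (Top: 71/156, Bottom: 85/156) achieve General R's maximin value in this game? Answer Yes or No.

No

Against E this mix gives (71/156)·4 + (85/156)·(-5) = -47/52.
Against W this mix gives (71/156)·(-2) + (85/156)·2 = 7/39.
General C will play E, holding General R to -47/52. Shifting weight toward the row that does better against E would raise this floor (the equalizing mix achieves -2/13 against both E and W), so the proposed strategy is not optimal.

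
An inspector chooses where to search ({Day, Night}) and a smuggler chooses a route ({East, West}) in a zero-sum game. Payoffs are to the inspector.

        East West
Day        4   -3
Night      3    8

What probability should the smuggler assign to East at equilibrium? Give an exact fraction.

Row minima: Day → -3, Night → 3; maximin = 3.
Column maxima: East → 4, West → 8; minimax = 4.
3 ≠ 4, so there is no saddle point; optimal play is mixed.
Let the inspector play Day with probability p. Expected payoff against East: 4p + 3(1−p) = p + 3; against West: (-3)p + 8(1−p) = −11p + 8.
Setting these equal: p + 3 = −11p + 8 ⇒ 12p = 5 ⇒ p = 5/12, and the value is (1)·(5/12) + 3 = 41/12.
For the smuggler: with q = P(East), equating Day's and Night's payoffs gives 7q − 3 = −5q + 8 ⇒ q = 11/12.

11/12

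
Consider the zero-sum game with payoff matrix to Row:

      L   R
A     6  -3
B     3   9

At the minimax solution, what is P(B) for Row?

Row minima: A → -3, B → 3; maximin = 3.
Column maxima: L → 6, R → 9; minimax = 6.
3 ≠ 6, so there is no saddle point; optimal play is mixed.
Let Row play A with probability p. Expected payoff against L: 6p + 3(1−p) = 3p + 3; against R: (-3)p + 9(1−p) = −12p + 9.
Setting these equal: 3p + 3 = −12p + 9 ⇒ 15p = 6 ⇒ p = 2/5, and the value is (3)·(2/5) + 3 = 21/5.
For Column: with q = P(L), equating A's and B's payoffs gives 9q − 3 = −6q + 9 ⇒ q = 4/5.

3/5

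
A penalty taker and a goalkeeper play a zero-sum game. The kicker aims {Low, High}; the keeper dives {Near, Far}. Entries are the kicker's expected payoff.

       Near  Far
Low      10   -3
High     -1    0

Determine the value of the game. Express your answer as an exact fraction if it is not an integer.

Row minima: Low → -3, High → -1; maximin = -1.
Column maxima: Near → 10, Far → 0; minimax = 0.
-1 ≠ 0, so there is no saddle point; optimal play is mixed.
Let the kicker play Low with probability p. Expected payoff against Near: 10p + (-1)(1−p) = 11p − 1; against Far: (-3)p + 0(1−p) = −3p.
Setting these equal: 11p − 1 = −3p ⇒ 14p = 1 ⇒ p = 1/14, and the value is (11)·(1/14) − 1 = -3/14.
For the keeper: with q = P(Near), equating Low's and High's payoffs gives 13q − 3 = −q ⇒ q = 3/14.

-3/14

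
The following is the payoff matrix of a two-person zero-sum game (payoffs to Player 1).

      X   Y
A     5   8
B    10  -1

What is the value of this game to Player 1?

85/14

Row minima: A → 5, B → -1; maximin = 5.
Column maxima: X → 10, Y → 8; minimax = 8.
5 ≠ 8, so there is no saddle point; optimal play is mixed.
Let Player 1 play A with probability p. Expected payoff against X: 5p + 10(1−p) = −5p + 10; against Y: 8p + (-1)(1−p) = 9p − 1.
Setting these equal: −5p + 10 = 9p − 1 ⇒ −14p = -11 ⇒ p = 11/14, and the value is (-5)·(11/14) + 10 = 85/14.
For Player 2: with q = P(X), equating A's and B's payoffs gives −3q + 8 = 11q − 1 ⇒ q = 9/14.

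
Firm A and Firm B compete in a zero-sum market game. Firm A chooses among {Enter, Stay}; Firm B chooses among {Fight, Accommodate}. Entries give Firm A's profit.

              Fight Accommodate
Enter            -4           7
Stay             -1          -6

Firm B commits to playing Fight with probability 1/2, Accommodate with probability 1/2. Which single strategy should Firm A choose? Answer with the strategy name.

Expected payoff of Enter: (1/2)·(-4) + (1/2)·7 = 3/2.
Expected payoff of Stay: (1/2)·(-1) + (1/2)·(-6) = -7/2.
The largest is 3/2, so Firm A's best response is Enter.

Enter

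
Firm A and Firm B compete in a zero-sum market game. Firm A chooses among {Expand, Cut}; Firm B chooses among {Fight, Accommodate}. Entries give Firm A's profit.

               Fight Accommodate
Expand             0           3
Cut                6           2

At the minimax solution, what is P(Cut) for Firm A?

3/7

Row minima: Expand → 0, Cut → 2; maximin = 2.
Column maxima: Fight → 6, Accommodate → 3; minimax = 3.
2 ≠ 3, so there is no saddle point; optimal play is mixed.
Let Firm A play Expand with probability p. Expected payoff against Fight: 0p + 6(1−p) = −6p + 6; against Accommodate: 3p + 2(1−p) = p + 2.
Setting these equal: −6p + 6 = p + 2 ⇒ −7p = -4 ⇒ p = 4/7, and the value is (-6)·(4/7) + 6 = 18/7.
For Firm B: with q = P(Fight), equating Expand's and Cut's payoffs gives −3q + 3 = 4q + 2 ⇒ q = 1/7.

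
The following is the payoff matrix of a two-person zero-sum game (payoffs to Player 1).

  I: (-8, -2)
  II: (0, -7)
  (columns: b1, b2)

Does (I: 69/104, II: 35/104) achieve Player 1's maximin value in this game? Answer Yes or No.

Against b1 this mix gives (69/104)·(-8) + (35/104)·0 = -69/13.
Against b2 this mix gives (69/104)·(-2) + (35/104)·(-7) = -383/104.
Player 2 will play b1, holding Player 1 to -69/13. Shifting weight toward the row that does better against b1 would raise this floor (the equalizing mix achieves -56/13 against both b1 and b2), so the proposed strategy is not optimal.

No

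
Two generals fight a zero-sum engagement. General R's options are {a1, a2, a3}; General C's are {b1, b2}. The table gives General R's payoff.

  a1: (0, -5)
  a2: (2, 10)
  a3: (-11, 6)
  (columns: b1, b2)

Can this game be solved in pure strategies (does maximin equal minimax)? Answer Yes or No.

Row minima: a1 → -5, a2 → 2, a3 → -11; maximin = 2.
Column maxima: b1 → 2, b2 → 10; minimax = 2.
maximin = minimax = 2, so a saddle point exists.

Yes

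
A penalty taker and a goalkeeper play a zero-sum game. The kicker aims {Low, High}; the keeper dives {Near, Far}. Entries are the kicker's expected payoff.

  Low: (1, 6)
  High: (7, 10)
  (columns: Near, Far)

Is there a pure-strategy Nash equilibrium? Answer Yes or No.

Row minima: Low → 1, High → 7; maximin = 7.
Column maxima: Near → 7, Far → 10; minimax = 7.
maximin = minimax = 7, so a saddle point exists.

Yes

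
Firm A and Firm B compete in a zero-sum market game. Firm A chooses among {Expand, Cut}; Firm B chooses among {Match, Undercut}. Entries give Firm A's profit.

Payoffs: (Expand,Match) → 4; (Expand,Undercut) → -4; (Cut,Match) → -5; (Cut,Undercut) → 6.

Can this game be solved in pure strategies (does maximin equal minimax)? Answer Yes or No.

Row minima: Expand → -4, Cut → -5; maximin = -4.
Column maxima: Match → 4, Undercut → 6; minimax = 4.
-4 ≠ 4, so no pure-strategy equilibrium exists.

No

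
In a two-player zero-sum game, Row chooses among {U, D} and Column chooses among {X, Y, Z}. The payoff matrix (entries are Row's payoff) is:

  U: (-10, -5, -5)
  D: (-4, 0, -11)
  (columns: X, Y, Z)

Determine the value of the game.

Row minima: U → -10, D → -11; maximin = -10.
Column maxima: X → -4, Y → 0, Z → -5; minimax = -5.
-10 ≠ -5, so there is no saddle point; optimal play is mixed.
Y is strictly dominated by X (it gives Row strictly more in every row), so Column never plays it.
On the remaining 2×2 (U, D vs X, Z):
Let Row play U with probability p. Expected payoff against X: (-10)p + (-4)(1−p) = −6p − 4; against Z: (-5)p + (-11)(1−p) = 6p − 11.
Setting these equal: −6p − 4 = 6p − 11 ⇒ −12p = -7 ⇒ p = 7/12, and the value is (-6)·(7/12) − 4 = -15/2.
For Column: with q = P(X), equating U's and D's payoffs gives −5q − 5 = 7q − 11 ⇒ q = 1/2.

-15/2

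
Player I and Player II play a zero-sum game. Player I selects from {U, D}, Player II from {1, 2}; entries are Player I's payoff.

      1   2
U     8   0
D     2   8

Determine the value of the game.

32/7

Row minima: U → 0, D → 2; maximin = 2.
Column maxima: 1 → 8, 2 → 8; minimax = 8.
2 ≠ 8, so there is no saddle point; optimal play is mixed.
Let Player I play U with probability p. Expected payoff against 1: 8p + 2(1−p) = 6p + 2; against 2: 0p + 8(1−p) = −8p + 8.
Setting these equal: 6p + 2 = −8p + 8 ⇒ 14p = 6 ⇒ p = 3/7, and the value is (6)·(3/7) + 2 = 32/7.
For Player II: with q = P(1), equating U's and D's payoffs gives 8q = −6q + 8 ⇒ q = 4/7.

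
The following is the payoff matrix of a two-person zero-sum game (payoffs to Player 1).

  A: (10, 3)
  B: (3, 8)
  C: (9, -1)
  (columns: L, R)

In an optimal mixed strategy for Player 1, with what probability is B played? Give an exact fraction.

7/12

Row minima: A → 3, B → 3, C → -1; maximin = 3.
Column maxima: L → 10, R → 8; minimax = 8.
3 ≠ 8, so there is no saddle point; optimal play is mixed.
C is strictly dominated by A, so Player 1 never plays it.
On the remaining 2×2 (A, B vs L, R):
Let Player 1 play A with probability p. Expected payoff against L: 10p + 3(1−p) = 7p + 3; against R: 3p + 8(1−p) = −5p + 8.
Setting these equal: 7p + 3 = −5p + 8 ⇒ 12p = 5 ⇒ p = 5/12, and the value is (7)·(5/12) + 3 = 71/12.
For Player 2: with q = P(L), equating A's and B's payoffs gives 7q + 3 = −5q + 8 ⇒ q = 5/12.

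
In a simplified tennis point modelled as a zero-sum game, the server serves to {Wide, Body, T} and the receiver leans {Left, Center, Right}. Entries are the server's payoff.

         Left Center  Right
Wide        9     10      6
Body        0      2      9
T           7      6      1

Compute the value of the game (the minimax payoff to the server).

Row minima: Wide → 6, Body → 0, T → 1; maximin = 6.
Column maxima: Left → 9, Center → 10, Right → 9; minimax = 9.
6 ≠ 9, so there is no saddle point; optimal play is mixed.
T is strictly dominated by Wide, so the server never plays it.
With T eliminated, Center is strictly dominated by Left (it gives the server strictly more in every remaining row), so the receiver never plays it.
On the remaining 2×2 (Wide, Body vs Left, Right):
Let the server play Wide with probability p. Expected payoff against Left: 9p + 0(1−p) = 9p; against Right: 6p + 9(1−p) = −3p + 9.
Setting these equal: 9p = −3p + 9 ⇒ 12p = 9 ⇒ p = 3/4, and the value is (9)·(3/4) = 27/4.
For the receiver: with q = P(Left), equating Wide's and Body's payoffs gives 3q + 6 = −9q + 9 ⇒ q = 1/4.

27/4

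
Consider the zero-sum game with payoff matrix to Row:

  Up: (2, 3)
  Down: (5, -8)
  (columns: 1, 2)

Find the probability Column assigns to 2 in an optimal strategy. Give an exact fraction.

3/14

Row minima: Up → 2, Down → -8; maximin = 2.
Column maxima: 1 → 5, 2 → 3; minimax = 3.
2 ≠ 3, so there is no saddle point; optimal play is mixed.
Let Row play Up with probability p. Expected payoff against 1: 2p + 5(1−p) = −3p + 5; against 2: 3p + (-8)(1−p) = 11p − 8.
Setting these equal: −3p + 5 = 11p − 8 ⇒ −14p = -13 ⇒ p = 13/14, and the value is (-3)·(13/14) + 5 = 31/14.
For Column: with q = P(1), equating Up's and Down's payoffs gives −q + 3 = 13q − 8 ⇒ q = 11/14.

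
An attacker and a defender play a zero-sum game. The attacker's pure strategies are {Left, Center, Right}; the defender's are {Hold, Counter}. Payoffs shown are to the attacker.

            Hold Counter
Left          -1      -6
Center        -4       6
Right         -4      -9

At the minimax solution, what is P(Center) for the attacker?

Row minima: Left → -6, Center → -4, Right → -9; maximin = -4.
Column maxima: Hold → -1, Counter → 6; minimax = -1.
-4 ≠ -1, so there is no saddle point; optimal play is mixed.
Right is strictly dominated by Left, so the attacker never plays it.
On the remaining 2×2 (Left, Center vs Hold, Counter):
Let the attacker play Left with probability p. Expected payoff against Hold: (-1)p + (-4)(1−p) = 3p − 4; against Counter: (-6)p + 6(1−p) = −12p + 6.
Setting these equal: 3p − 4 = −12p + 6 ⇒ 15p = 10 ⇒ p = 2/3, and the value is (3)·(2/3) − 4 = -2.
For the defender: with q = P(Hold), equating Left's and Center's payoffs gives 5q − 6 = −10q + 6 ⇒ q = 4/5.

1/3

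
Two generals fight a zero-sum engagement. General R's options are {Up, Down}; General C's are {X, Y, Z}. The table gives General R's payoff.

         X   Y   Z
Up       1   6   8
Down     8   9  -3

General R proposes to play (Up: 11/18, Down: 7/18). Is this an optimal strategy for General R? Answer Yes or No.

Yes

Against X this mix gives (11/18)·1 + (7/18)·8 = 67/18.
Against Y this mix gives (11/18)·6 + (7/18)·9 = 43/6.
Against Z this mix gives (11/18)·8 + (7/18)·(-3) = 67/18.
All of General C's active replies (X, Z) yield 67/18, and no column does worse for General R. The mix makes General C indifferent and guarantees 67/18, so it is optimal.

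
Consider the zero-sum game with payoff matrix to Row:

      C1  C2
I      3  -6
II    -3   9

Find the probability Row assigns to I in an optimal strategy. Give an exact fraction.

4/7

Row minima: I → -6, II → -3; maximin = -3.
Column maxima: C1 → 3, C2 → 9; minimax = 3.
-3 ≠ 3, so there is no saddle point; optimal play is mixed.
Let Row play I with probability p. Expected payoff against C1: 3p + (-3)(1−p) = 6p − 3; against C2: (-6)p + 9(1−p) = −15p + 9.
Setting these equal: 6p − 3 = −15p + 9 ⇒ 21p = 12 ⇒ p = 4/7, and the value is (6)·(4/7) − 3 = 3/7.
For Column: with q = P(C1), equating I's and II's payoffs gives 9q − 6 = −12q + 9 ⇒ q = 5/7.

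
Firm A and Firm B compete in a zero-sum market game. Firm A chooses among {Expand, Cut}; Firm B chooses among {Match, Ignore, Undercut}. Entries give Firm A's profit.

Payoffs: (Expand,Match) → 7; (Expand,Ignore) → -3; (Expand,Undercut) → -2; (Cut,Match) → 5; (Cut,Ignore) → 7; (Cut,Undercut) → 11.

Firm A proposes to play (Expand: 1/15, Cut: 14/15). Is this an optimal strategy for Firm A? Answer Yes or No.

Against Match this mix gives (1/15)·7 + (14/15)·5 = 77/15.
Against Ignore this mix gives (1/15)·(-3) + (14/15)·7 = 19/3.
Against Undercut this mix gives (1/15)·(-2) + (14/15)·11 = 152/15.
Firm B will play Match, holding Firm A to 77/15. Shifting weight toward the row that does better against Match would raise this floor (the equalizing mix achieves 16/3 against both Match and Ignore), so the proposed strategy is not optimal.

No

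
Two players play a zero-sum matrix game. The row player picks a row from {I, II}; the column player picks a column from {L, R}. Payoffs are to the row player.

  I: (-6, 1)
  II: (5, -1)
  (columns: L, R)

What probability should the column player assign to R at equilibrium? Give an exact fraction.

Row minima: I → -6, II → -1; maximin = -1.
Column maxima: L → 5, R → 1; minimax = 1.
-1 ≠ 1, so there is no saddle point; optimal play is mixed.
Let the row player play I with probability p. Expected payoff against L: (-6)p + 5(1−p) = −11p + 5; against R: 1p + (-1)(1−p) = 2p − 1.
Setting these equal: −11p + 5 = 2p − 1 ⇒ −13p = -6 ⇒ p = 6/13, and the value is (-11)·(6/13) + 5 = -1/13.
For the column player: with q = P(L), equating I's and II's payoffs gives −7q + 1 = 6q − 1 ⇒ q = 2/13.

11/13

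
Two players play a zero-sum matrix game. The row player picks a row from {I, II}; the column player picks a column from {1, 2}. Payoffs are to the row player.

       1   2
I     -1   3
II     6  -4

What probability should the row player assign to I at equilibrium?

5/7

Row minima: I → -1, II → -4; maximin = -1.
Column maxima: 1 → 6, 2 → 3; minimax = 3.
-1 ≠ 3, so there is no saddle point; optimal play is mixed.
Let the row player play I with probability p. Expected payoff against 1: (-1)p + 6(1−p) = −7p + 6; against 2: 3p + (-4)(1−p) = 7p − 4.
Setting these equal: −7p + 6 = 7p − 4 ⇒ −14p = -10 ⇒ p = 5/7, and the value is (-7)·(5/7) + 6 = 1.
For the column player: with q = P(1), equating I's and II's payoffs gives −4q + 3 = 10q − 4 ⇒ q = 1/2.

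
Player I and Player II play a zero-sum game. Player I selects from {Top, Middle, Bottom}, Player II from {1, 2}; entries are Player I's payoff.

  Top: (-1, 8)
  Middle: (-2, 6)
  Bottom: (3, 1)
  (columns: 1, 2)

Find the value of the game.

25/11

Row minima: Top → -1, Middle → -2, Bottom → 1; maximin = 1.
Column maxima: 1 → 3, 2 → 8; minimax = 3.
1 ≠ 3, so there is no saddle point; optimal play is mixed.
Middle is strictly dominated by Top, so Player I never plays it.
On the remaining 2×2 (Top, Bottom vs 1, 2):
Let Player I play Top with probability p. Expected payoff against 1: (-1)p + 3(1−p) = −4p + 3; against 2: 8p + 1(1−p) = 7p + 1.
Setting these equal: −4p + 3 = 7p + 1 ⇒ −11p = -2 ⇒ p = 2/11, and the value is (-4)·(2/11) + 3 = 25/11.
For Player II: with q = P(1), equating Top's and Bottom's payoffs gives −9q + 8 = 2q + 1 ⇒ q = 7/11.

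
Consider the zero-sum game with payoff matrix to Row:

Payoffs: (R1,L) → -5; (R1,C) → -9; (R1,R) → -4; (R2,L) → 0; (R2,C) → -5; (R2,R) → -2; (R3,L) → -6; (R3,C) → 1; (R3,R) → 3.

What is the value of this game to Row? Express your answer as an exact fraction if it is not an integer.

Row minima: R1 → -9, R2 → -5, R3 → -6; maximin = -5.
Column maxima: L → 0, C → 1, R → 3; minimax = 0.
-5 ≠ 0, so there is no saddle point; optimal play is mixed.
R1 is strictly dominated by R2, so Row never plays it.
R is strictly dominated by C (it gives Row strictly more in every row), so Column never plays it.
On the remaining 2×2 (R2, R3 vs L, C):
Let Row play R2 with probability p. Expected payoff against L: 0p + (-6)(1−p) = 6p − 6; against C: (-5)p + 1(1−p) = −6p + 1.
Setting these equal: 6p − 6 = −6p + 1 ⇒ 12p = 7 ⇒ p = 7/12, and the value is (6)·(7/12) − 6 = -5/2.
For Column: with q = P(L), equating R2's and R3's payoffs gives 5q − 5 = −7q + 1 ⇒ q = 1/2.

-5/2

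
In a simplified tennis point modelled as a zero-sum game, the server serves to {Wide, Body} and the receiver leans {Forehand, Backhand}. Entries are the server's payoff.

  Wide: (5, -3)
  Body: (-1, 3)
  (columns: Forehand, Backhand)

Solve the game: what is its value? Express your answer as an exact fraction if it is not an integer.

1

Row minima: Wide → -3, Body → -1; maximin = -1.
Column maxima: Forehand → 5, Backhand → 3; minimax = 3.
-1 ≠ 3, so there is no saddle point; optimal play is mixed.
Let the server play Wide with probability p. Expected payoff against Forehand: 5p + (-1)(1−p) = 6p − 1; against Backhand: (-3)p + 3(1−p) = −6p + 3.
Setting these equal: 6p − 1 = −6p + 3 ⇒ 12p = 4 ⇒ p = 1/3, and the value is (6)·(1/3) − 1 = 1.
For the receiver: with q = P(Forehand), equating Wide's and Body's payoffs gives 8q − 3 = −4q + 3 ⇒ q = 1/2.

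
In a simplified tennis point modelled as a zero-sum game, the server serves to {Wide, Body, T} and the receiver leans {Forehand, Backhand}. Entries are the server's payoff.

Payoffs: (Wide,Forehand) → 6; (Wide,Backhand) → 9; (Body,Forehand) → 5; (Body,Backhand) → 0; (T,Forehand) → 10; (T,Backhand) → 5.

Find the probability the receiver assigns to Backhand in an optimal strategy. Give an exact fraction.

Row minima: Wide → 6, Body → 0, T → 5; maximin = 6.
Column maxima: Forehand → 10, Backhand → 9; minimax = 9.
6 ≠ 9, so there is no saddle point; optimal play is mixed.
Body is strictly dominated by Wide, so the server never plays it.
On the remaining 2×2 (Wide, T vs Forehand, Backhand):
Let the server play Wide with probability p. Expected payoff against Forehand: 6p + 10(1−p) = −4p + 10; against Backhand: 9p + 5(1−p) = 4p + 5.
Setting these equal: −4p + 10 = 4p + 5 ⇒ −8p = -5 ⇒ p = 5/8, and the value is (-4)·(5/8) + 10 = 15/2.
For the receiver: with q = P(Forehand), equating Wide's and T's payoffs gives −3q + 9 = 5q + 5 ⇒ q = 1/2.

1/2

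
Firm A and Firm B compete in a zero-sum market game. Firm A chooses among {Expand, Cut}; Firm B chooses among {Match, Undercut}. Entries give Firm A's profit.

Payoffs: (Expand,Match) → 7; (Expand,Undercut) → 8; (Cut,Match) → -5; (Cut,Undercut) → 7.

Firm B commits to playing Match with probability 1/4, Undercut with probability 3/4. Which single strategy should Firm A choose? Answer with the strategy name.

Expected payoff of Expand: (1/4)·7 + (3/4)·8 = 31/4.
Expected payoff of Cut: (1/4)·(-5) + (3/4)·7 = 4.
The largest is 31/4, so Firm A's best response is Expand.

Expand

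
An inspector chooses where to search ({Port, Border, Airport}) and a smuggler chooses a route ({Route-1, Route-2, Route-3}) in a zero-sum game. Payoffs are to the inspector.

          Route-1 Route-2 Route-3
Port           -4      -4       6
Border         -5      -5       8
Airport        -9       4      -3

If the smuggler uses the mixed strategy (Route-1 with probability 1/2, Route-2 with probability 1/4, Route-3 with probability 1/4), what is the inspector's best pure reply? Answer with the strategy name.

Port

Expected payoff of Port: (1/2)·(-4) + (1/4)·(-4) + (1/4)·6 = -3/2.
Expected payoff of Border: (1/2)·(-5) + (1/4)·(-5) + (1/4)·8 = -7/4.
Expected payoff of Airport: (1/2)·(-9) + (1/4)·4 + (1/4)·(-3) = -17/4.
The largest is -3/2, so the inspector's best response is Port.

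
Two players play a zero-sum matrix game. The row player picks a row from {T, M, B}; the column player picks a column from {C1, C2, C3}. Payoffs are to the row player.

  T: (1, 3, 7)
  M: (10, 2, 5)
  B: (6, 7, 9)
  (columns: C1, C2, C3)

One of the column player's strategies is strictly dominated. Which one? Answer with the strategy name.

C2 holds the row player's payoff strictly below C3 in every row: 3 < 7, 2 < 5, 7 < 9.
So C3 is strictly dominated for the column player.

C3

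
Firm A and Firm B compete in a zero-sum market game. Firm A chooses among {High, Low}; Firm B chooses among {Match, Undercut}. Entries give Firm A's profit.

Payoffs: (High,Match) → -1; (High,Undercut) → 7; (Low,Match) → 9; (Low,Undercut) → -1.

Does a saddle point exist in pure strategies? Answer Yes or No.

No

Row minima: High → -1, Low → -1; maximin = -1.
Column maxima: Match → 9, Undercut → 7; minimax = 7.
-1 ≠ 7, so no pure-strategy equilibrium exists.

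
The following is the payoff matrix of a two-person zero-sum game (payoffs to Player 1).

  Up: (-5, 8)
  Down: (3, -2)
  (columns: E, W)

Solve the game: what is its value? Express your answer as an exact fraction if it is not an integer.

7/9

Row minima: Up → -5, Down → -2; maximin = -2.
Column maxima: E → 3, W → 8; minimax = 3.
-2 ≠ 3, so there is no saddle point; optimal play is mixed.
Let Player 1 play Up with probability p. Expected payoff against E: (-5)p + 3(1−p) = −8p + 3; against W: 8p + (-2)(1−p) = 10p − 2.
Setting these equal: −8p + 3 = 10p − 2 ⇒ −18p = -5 ⇒ p = 5/18, and the value is (-8)·(5/18) + 3 = 7/9.
For Player 2: with q = P(E), equating Up's and Down's payoffs gives −13q + 8 = 5q − 2 ⇒ q = 5/9.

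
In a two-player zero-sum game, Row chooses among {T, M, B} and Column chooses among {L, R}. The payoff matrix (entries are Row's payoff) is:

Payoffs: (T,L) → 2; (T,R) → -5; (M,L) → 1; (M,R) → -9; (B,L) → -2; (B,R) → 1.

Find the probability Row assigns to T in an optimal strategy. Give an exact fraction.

Row minima: T → -5, M → -9, B → -2; maximin = -2.
Column maxima: L → 2, R → 1; minimax = 1.
-2 ≠ 1, so there is no saddle point; optimal play is mixed.
M is strictly dominated by T, so Row never plays it.
On the remaining 2×2 (T, B vs L, R):
Let Row play T with probability p. Expected payoff against L: 2p + (-2)(1−p) = 4p − 2; against R: (-5)p + 1(1−p) = −6p + 1.
Setting these equal: 4p − 2 = −6p + 1 ⇒ 10p = 3 ⇒ p = 3/10, and the value is (4)·(3/10) − 2 = -4/5.
For Column: with q = P(L), equating T's and B's payoffs gives 7q − 5 = −3q + 1 ⇒ q = 3/5.

3/10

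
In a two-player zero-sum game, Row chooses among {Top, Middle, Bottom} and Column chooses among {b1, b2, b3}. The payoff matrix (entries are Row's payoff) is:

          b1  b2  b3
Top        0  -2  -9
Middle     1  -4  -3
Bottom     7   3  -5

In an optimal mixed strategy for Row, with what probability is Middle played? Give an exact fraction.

Row minima: Top → -9, Middle → -4, Bottom → -5; maximin = -4.
Column maxima: b1 → 7, b2 → 3, b3 → -3; minimax = -3.
-4 ≠ -3, so there is no saddle point; optimal play is mixed.
Top is strictly dominated by Bottom, so Row never plays it.
b1 is strictly dominated by b2 (it gives Row strictly more in every row), so Column never plays it.
On the remaining 2×2 (Middle, Bottom vs b2, b3):
Let Row play Middle with probability p. Expected payoff against b2: (-4)p + 3(1−p) = −7p + 3; against b3: (-3)p + (-5)(1−p) = 2p − 5.
Setting these equal: −7p + 3 = 2p − 5 ⇒ −9p = -8 ⇒ p = 8/9, and the value is (-7)·(8/9) + 3 = -29/9.
For Column: with q = P(b2), equating Middle's and Bottom's payoffs gives −q − 3 = 8q − 5 ⇒ q = 2/9.

8/9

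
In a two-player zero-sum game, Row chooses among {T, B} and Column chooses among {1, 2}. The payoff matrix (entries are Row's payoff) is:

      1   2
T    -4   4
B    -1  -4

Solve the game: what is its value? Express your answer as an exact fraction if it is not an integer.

-20/11

Row minima: T → -4, B → -4; maximin = -4.
Column maxima: 1 → -1, 2 → 4; minimax = -1.
-4 ≠ -1, so there is no saddle point; optimal play is mixed.
Let Row play T with probability p. Expected payoff against 1: (-4)p + (-1)(1−p) = −3p − 1; against 2: 4p + (-4)(1−p) = 8p − 4.
Setting these equal: −3p − 1 = 8p − 4 ⇒ −11p = -3 ⇒ p = 3/11, and the value is (-3)·(3/11) − 1 = -20/11.
For Column: with q = P(1), equating T's and B's payoffs gives −8q + 4 = 3q − 4 ⇒ q = 8/11.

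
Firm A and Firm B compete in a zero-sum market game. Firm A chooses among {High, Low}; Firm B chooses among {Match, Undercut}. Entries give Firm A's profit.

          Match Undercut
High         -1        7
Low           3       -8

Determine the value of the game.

Row minima: High → -1, Low → -8; maximin = -1.
Column maxima: Match → 3, Undercut → 7; minimax = 3.
-1 ≠ 3, so there is no saddle point; optimal play is mixed.
Let Firm A play High with probability p. Expected payoff against Match: (-1)p + 3(1−p) = −4p + 3; against Undercut: 7p + (-8)(1−p) = 15p − 8.
Setting these equal: −4p + 3 = 15p − 8 ⇒ −19p = -11 ⇒ p = 11/19, and the value is (-4)·(11/19) + 3 = 13/19.
For Firm B: with q = P(Match), equating High's and Low's payoffs gives −8q + 7 = 11q − 8 ⇒ q = 15/19.

13/19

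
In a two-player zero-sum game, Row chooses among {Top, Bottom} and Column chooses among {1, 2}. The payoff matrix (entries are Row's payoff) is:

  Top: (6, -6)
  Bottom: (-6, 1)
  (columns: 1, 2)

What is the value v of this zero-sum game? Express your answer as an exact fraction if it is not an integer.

-30/19

Row minima: Top → -6, Bottom → -6; maximin = -6.
Column maxima: 1 → 6, 2 → 1; minimax = 1.
-6 ≠ 1, so there is no saddle point; optimal play is mixed.
Let Row play Top with probability p. Expected payoff against 1: 6p + (-6)(1−p) = 12p − 6; against 2: (-6)p + 1(1−p) = −7p + 1.
Setting these equal: 12p − 6 = −7p + 1 ⇒ 19p = 7 ⇒ p = 7/19, and the value is (12)·(7/19) − 6 = -30/19.
For Column: with q = P(1), equating Top's and Bottom's payoffs gives 12q − 6 = −7q + 1 ⇒ q = 7/19.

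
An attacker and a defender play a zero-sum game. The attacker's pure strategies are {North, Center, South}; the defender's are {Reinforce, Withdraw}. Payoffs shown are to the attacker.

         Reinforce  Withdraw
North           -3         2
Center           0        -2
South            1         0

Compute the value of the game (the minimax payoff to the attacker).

1/3

Row minima: North → -3, Center → -2, South → 0; maximin = 0.
Column maxima: Reinforce → 1, Withdraw → 2; minimax = 1.
0 ≠ 1, so there is no saddle point; optimal play is mixed.
Center is strictly dominated by South, so the attacker never plays it.
On the remaining 2×2 (North, South vs Reinforce, Withdraw):
Let the attacker play North with probability p. Expected payoff against Reinforce: (-3)p + 1(1−p) = −4p + 1; against Withdraw: 2p + 0(1−p) = 2p.
Setting these equal: −4p + 1 = 2p ⇒ −6p = -1 ⇒ p = 1/6, and the value is (-4)·(1/6) + 1 = 1/3.
For the defender: with q = P(Reinforce), equating North's and South's payoffs gives −5q + 2 = q ⇒ q = 1/3.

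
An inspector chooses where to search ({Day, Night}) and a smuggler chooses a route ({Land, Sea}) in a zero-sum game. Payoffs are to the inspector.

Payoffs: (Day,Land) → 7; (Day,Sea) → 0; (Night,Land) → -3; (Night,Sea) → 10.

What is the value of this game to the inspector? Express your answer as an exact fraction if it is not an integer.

7/2

Row minima: Day → 0, Night → -3; maximin = 0.
Column maxima: Land → 7, Sea → 10; minimax = 7.
0 ≠ 7, so there is no saddle point; optimal play is mixed.
Let the inspector play Day with probability p. Expected payoff against Land: 7p + (-3)(1−p) = 10p − 3; against Sea: 0p + 10(1−p) = −10p + 10.
Setting these equal: 10p − 3 = −10p + 10 ⇒ 20p = 13 ⇒ p = 13/20, and the value is (10)·(13/20) − 3 = 7/2.
For the smuggler: with q = P(Land), equating Day's and Night's payoffs gives 7q = −13q + 10 ⇒ q = 1/2.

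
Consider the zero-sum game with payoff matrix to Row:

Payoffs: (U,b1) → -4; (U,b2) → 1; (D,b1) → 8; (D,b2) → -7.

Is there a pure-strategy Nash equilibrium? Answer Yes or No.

Row minima: U → -4, D → -7; maximin = -4.
Column maxima: b1 → 8, b2 → 1; minimax = 1.
-4 ≠ 1, so no pure-strategy equilibrium exists.

No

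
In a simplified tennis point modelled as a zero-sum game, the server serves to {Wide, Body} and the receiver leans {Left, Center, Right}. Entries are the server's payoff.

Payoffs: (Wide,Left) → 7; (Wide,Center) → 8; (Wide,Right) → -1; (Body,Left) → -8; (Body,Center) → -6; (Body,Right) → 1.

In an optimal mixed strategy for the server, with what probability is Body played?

Row minima: Wide → -1, Body → -8; maximin = -1.
Column maxima: Left → 7, Center → 8, Right → 1; minimax = 1.
-1 ≠ 1, so there is no saddle point; optimal play is mixed.
Center is strictly dominated by Left (it gives the server strictly more in every row), so the receiver never plays it.
On the remaining 2×2 (Wide, Body vs Left, Right):
Let the server play Wide with probability p. Expected payoff against Left: 7p + (-8)(1−p) = 15p − 8; against Right: (-1)p + 1(1−p) = −2p + 1.
Setting these equal: 15p − 8 = −2p + 1 ⇒ 17p = 9 ⇒ p = 9/17, and the value is (15)·(9/17) − 8 = -1/17.
For the receiver: with q = P(Left), equating Wide's and Body's payoffs gives 8q − 1 = −9q + 1 ⇒ q = 2/17.

8/17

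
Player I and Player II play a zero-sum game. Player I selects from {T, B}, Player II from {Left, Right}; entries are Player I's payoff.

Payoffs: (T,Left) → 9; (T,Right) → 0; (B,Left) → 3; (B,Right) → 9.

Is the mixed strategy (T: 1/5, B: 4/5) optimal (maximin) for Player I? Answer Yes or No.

No

Against Left this mix gives (1/5)·9 + (4/5)·3 = 21/5.
Against Right this mix gives (1/5)·0 + (4/5)·9 = 36/5.
Player II will play Left, holding Player I to 21/5. Shifting weight toward the row that does better against Left would raise this floor (the equalizing mix achieves 27/5 against both Left and Right), so the proposed strategy is not optimal.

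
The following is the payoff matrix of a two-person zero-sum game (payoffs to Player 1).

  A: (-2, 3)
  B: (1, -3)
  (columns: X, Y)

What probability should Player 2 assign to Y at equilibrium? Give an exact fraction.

Row minima: A → -2, B → -3; maximin = -2.
Column maxima: X → 1, Y → 3; minimax = 1.
-2 ≠ 1, so there is no saddle point; optimal play is mixed.
Let Player 1 play A with probability p. Expected payoff against X: (-2)p + 1(1−p) = −3p + 1; against Y: 3p + (-3)(1−p) = 6p − 3.
Setting these equal: −3p + 1 = 6p − 3 ⇒ −9p = -4 ⇒ p = 4/9, and the value is (-3)·(4/9) + 1 = -1/3.
For Player 2: with q = P(X), equating A's and B's payoffs gives −5q + 3 = 4q − 3 ⇒ q = 2/3.

1/3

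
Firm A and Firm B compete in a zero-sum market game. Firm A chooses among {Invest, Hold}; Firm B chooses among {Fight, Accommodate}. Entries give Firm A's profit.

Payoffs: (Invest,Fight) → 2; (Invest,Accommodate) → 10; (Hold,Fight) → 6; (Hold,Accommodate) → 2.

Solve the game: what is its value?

Row minima: Invest → 2, Hold → 2; maximin = 2.
Column maxima: Fight → 6, Accommodate → 10; minimax = 6.
2 ≠ 6, so there is no saddle point; optimal play is mixed.
Let Firm A play Invest with probability p. Expected payoff against Fight: 2p + 6(1−p) = −4p + 6; against Accommodate: 10p + 2(1−p) = 8p + 2.
Setting these equal: −4p + 6 = 8p + 2 ⇒ −12p = -4 ⇒ p = 1/3, and the value is (-4)·(1/3) + 6 = 14/3.
For Firm B: with q = P(Fight), equating Invest's and Hold's payoffs gives −8q + 10 = 4q + 2 ⇒ q = 2/3.

14/3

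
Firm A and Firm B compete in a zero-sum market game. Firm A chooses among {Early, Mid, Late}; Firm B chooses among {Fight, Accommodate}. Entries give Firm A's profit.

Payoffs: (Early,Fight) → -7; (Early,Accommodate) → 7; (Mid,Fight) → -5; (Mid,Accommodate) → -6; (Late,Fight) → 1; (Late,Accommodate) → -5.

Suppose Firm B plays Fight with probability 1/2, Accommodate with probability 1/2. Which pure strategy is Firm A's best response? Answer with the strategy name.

Early

Expected payoff of Early: (1/2)·(-7) + (1/2)·7 = 0.
Expected payoff of Mid: (1/2)·(-5) + (1/2)·(-6) = -11/2.
Expected payoff of Late: (1/2)·1 + (1/2)·(-5) = -2.
The largest is 0, so Firm A's best response is Early.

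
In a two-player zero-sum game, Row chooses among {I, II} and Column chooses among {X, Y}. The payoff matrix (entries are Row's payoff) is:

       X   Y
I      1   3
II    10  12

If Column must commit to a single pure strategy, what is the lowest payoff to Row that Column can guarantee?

10

Column maxima: X → 10, Y → 12.
The smallest of these is 10.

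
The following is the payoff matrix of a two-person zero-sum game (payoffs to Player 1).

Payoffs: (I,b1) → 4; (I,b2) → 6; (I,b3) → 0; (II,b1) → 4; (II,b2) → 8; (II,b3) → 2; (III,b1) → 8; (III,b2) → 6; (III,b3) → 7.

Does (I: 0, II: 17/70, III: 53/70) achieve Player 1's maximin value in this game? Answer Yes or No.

Against b1 this mix gives (17/70)·4 + (53/70)·8 = 246/35.
Against b2 this mix gives (17/70)·8 + (53/70)·6 = 227/35.
Against b3 this mix gives (17/70)·2 + (53/70)·7 = 81/14.
Player 2 will play b3, holding Player 1 to 81/14. Shifting weight toward the row that does better against b3 would raise this floor (the equalizing mix achieves 44/7 against both b3 and b2), so the proposed strategy is not optimal.

No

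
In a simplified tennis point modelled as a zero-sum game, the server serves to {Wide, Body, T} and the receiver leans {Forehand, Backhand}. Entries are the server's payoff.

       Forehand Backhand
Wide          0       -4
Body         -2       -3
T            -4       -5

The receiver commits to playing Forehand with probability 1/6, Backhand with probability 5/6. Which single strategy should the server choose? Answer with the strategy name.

Body

Expected payoff of Wide: (1/6)·0 + (5/6)·(-4) = -10/3.
Expected payoff of Body: (1/6)·(-2) + (5/6)·(-3) = -17/6.
Expected payoff of T: (1/6)·(-4) + (5/6)·(-5) = -29/6.
The largest is -17/6, so the server's best response is Body.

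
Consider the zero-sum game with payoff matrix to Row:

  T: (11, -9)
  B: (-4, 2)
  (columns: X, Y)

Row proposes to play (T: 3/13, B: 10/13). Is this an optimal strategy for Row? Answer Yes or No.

Against X this mix gives (3/13)·11 + (10/13)·(-4) = -7/13.
Against Y this mix gives (3/13)·(-9) + (10/13)·2 = -7/13.
All of Column's active replies (X, Y) yield -7/13, and no column does worse for Row. The mix makes Column indifferent and guarantees -7/13, so it is optimal.

Yes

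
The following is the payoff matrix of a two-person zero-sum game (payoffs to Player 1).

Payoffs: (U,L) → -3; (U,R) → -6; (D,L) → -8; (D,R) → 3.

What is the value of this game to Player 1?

Row minima: U → -6, D → -8; maximin = -6.
Column maxima: L → -3, R → 3; minimax = -3.
-6 ≠ -3, so there is no saddle point; optimal play is mixed.
Let Player 1 play U with probability p. Expected payoff against L: (-3)p + (-8)(1−p) = 5p − 8; against R: (-6)p + 3(1−p) = −9p + 3.
Setting these equal: 5p − 8 = −9p + 3 ⇒ 14p = 11 ⇒ p = 11/14, and the value is (5)·(11/14) − 8 = -57/14.
For Player 2: with q = P(L), equating U's and D's payoffs gives 3q − 6 = −11q + 3 ⇒ q = 9/14.

-57/14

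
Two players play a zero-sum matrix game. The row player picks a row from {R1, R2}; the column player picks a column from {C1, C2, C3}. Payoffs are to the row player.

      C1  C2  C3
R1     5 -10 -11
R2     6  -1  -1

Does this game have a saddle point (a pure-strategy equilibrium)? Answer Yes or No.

Row minima: R1 → -11, R2 → -1; maximin = -1.
Column maxima: C1 → 6, C2 → -1, C3 → -1; minimax = -1.
maximin = minimax = -1, so a saddle point exists.

Yes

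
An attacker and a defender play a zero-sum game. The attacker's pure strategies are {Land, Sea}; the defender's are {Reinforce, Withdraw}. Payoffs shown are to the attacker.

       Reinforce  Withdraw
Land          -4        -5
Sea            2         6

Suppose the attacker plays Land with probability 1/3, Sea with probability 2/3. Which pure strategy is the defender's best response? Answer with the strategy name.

If the defender plays Reinforce, the attacker's expected payoff is (1/3)·(-4) + (2/3)·2 = 0.
If the defender plays Withdraw, the attacker's expected payoff is (1/3)·(-5) + (2/3)·6 = 7/3.
The defender minimizes the attacker's payoff; the smallest is 0, so the best response is Reinforce.

Reinforce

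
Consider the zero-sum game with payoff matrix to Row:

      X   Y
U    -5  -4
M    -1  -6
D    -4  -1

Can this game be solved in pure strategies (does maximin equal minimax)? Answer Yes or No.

Row minima: U → -5, M → -6, D → -4; maximin = -4.
Column maxima: X → -1, Y → -1; minimax = -1.
-4 ≠ -1, so no pure-strategy equilibrium exists.

No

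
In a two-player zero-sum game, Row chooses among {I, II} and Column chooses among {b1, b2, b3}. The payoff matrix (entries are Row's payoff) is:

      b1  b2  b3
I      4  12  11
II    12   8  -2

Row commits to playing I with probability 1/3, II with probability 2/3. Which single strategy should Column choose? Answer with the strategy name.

b3

If Column plays b1, Row's expected payoff is (1/3)·4 + (2/3)·12 = 28/3.
If Column plays b2, Row's expected payoff is (1/3)·12 + (2/3)·8 = 28/3.
If Column plays b3, Row's expected payoff is (1/3)·11 + (2/3)·(-2) = 7/3.
Column minimizes Row's payoff; the smallest is 7/3, so the best response is b3.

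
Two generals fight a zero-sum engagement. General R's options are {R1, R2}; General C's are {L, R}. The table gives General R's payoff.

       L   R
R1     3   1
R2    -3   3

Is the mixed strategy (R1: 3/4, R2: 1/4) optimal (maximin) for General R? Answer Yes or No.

Against L this mix gives (3/4)·3 + (1/4)·(-3) = 3/2.
Against R this mix gives (3/4)·1 + (1/4)·3 = 3/2.
All of General C's active replies (L, R) yield 3/2, and no column does worse for General R. The mix makes General C indifferent and guarantees 3/2, so it is optimal.

Yes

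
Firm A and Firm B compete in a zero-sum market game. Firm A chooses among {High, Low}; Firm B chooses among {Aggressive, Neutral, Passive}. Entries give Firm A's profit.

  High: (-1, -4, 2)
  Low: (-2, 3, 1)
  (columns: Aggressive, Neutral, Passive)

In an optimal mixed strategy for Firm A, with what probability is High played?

Row minima: High → -4, Low → -2; maximin = -2.
Column maxima: Aggressive → -1, Neutral → 3, Passive → 2; minimax = -1.
-2 ≠ -1, so there is no saddle point; optimal play is mixed.
Passive is strictly dominated by Aggressive (it gives Firm A strictly more in every row), so Firm B never plays it.
On the remaining 2×2 (High, Low vs Aggressive, Neutral):
Let Firm A play High with probability p. Expected payoff against Aggressive: (-1)p + (-2)(1−p) = p − 2; against Neutral: (-4)p + 3(1−p) = −7p + 3.
Setting these equal: p − 2 = −7p + 3 ⇒ 8p = 5 ⇒ p = 5/8, and the value is (1)·(5/8) − 2 = -11/8.
For Firm B: with q = P(Aggressive), equating High's and Low's payoffs gives 3q − 4 = −5q + 3 ⇒ q = 7/8.

5/8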